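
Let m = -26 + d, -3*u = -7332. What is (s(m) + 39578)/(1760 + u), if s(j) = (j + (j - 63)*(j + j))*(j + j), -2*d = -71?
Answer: 20445/4204 ≈ 4.8632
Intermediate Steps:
u = 2444 (u = -1/3*(-7332) = 2444)
d = 71/2 (d = -1/2*(-71) = 71/2 ≈ 35.500)
m = 19/2 (m = -26 + 71/2 = 19/2 ≈ 9.5000)
s(j) = 2*j*(j + 2*j*(-63 + j)) (s(j) = (j + (-63 + j)*(2*j))*(2*j) = (j + 2*j*(-63 + j))*(2*j) = 2*j*(j + 2*j*(-63 + j)))
(s(m) + 39578)/(1760 + u) = ((19/2)**2*(-250 + 4*(19/2)) + 39578)/(1760 + 2444) = (361*(-250 + 38)/4 + 39578)/4204 = ((361/4)*(-212) + 39578)*(1/4204) = (-19133 + 39578)*(1/4204) = 20445*(1/4204) = 20445/4204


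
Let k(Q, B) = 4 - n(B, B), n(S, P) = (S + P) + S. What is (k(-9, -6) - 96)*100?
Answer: -7400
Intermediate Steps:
n(S, P) = P + 2*S (n(S, P) = (P + S) + S = P + 2*S)
k(Q, B) = 4 - 3*B (k(Q, B) = 4 - (B + 2*B) = 4 - 3*B)
(k(-9, -6) - 96)*100 = ((4 - 3*(-6)) - 96)*100 = ((4 + 18) - 96)*100 = (22 - 96)*100 = -74*100 = -7400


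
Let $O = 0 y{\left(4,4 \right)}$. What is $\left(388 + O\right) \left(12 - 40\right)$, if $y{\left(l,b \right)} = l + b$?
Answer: $-10864$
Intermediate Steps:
$y{\left(l,b \right)} = b + l$
$O = 0$ ($O = 0 \left(4 + 4\right) = 0 \cdot 8 = 0$)
$\left(388 + O\right) \left(12 - 40\right) = \left(388 + 0\right) \left(12 - 40\right) = 388 \left(12 - 40\right) = 388 \left(-28\right) = -10864$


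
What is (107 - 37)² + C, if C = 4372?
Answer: 9272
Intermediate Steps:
(107 - 37)² + C = (107 - 37)² + 4372 = 70² + 4372 = 4900 + 4372 = 9272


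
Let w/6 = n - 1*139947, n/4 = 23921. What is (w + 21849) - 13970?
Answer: -257699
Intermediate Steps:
n = 95684 (n = 4*23921 = 95684)
w = -265578 (w = 6*(95684 - 1*139947) = 6*(95684 - 139947) = 6*(-44263) = -265578)
(w + 21849) - 13970 = (-265578 + 21849) - 13970 = -243729 - 13970 = -257699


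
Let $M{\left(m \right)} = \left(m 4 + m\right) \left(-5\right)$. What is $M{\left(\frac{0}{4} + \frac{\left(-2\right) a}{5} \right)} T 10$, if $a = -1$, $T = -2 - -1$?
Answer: $100$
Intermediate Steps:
$T = -1$ ($T = -2 + 1 = -1$)
$M{\left(m \right)} = - 25 m$ ($M{\left(m \right)} = \left(4 m + m\right) \left(-5\right) = 5 m \left(-5\right) = - 25 m$)
$M{\left(\frac{0}{4} + \frac{\left(-2\right) a}{5} \right)} T 10 = - 25 \left(\frac{0}{4} + \frac{\left(-2\right) \left(-1\right)}{5}\right) \left(-1\right) 10 = - 25 \left(0 \cdot \frac{1}{4} + 2 \cdot \frac{1}{5}\right) \left(-1\right) 10 = - 25 \left(0 + \frac{2}{5}\right) \left(-1\right) 10 = \left(-25\right) \frac{2}{5} \left(-1\right) 10 = \left(-10\right) \left(-1\right) 10 = 10 \cdot 10 = 100$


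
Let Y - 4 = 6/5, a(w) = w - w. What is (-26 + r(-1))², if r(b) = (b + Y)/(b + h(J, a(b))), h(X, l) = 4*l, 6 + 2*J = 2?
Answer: 22801/25 ≈ 912.04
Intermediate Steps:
J = -2 (J = -3 + (½)*2 = -3 + 1 = -2)
a(w) = 0
Y = 26/5 (Y = 4 + 6/5 = 26/5 ≈ 5.2000)
r(b) = (26/5 + b)/b (r(b) = (b + 26/5)/(b + 4*0) = (26/5 + b)/(b + 0) = (26/5 + b)/b)
(-26 + r(-1))² = (-26 + (26/5 - 1)/(-1))² = (-26 - 1*21/5)² = (-26 - 21/5)² = (-151/5)² = 22801/25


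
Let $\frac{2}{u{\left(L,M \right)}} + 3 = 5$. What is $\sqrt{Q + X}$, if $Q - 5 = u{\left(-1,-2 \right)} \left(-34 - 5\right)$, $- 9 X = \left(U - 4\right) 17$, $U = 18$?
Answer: $\frac{4 i \sqrt{34}}{3} \approx 7.7746 i$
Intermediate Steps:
$u{\left(L,M \right)} = 1$ ($u{\left(L,M \right)} = \frac{2}{-3 + 5} = \frac{2}{2} = 2 \cdot \frac{1}{2} = 1$)
$X = - \frac{238}{9}$ ($X = - \frac{\left(18 - 4\right) 17}{9} = - \frac{14 \cdot 17}{9} = \left(- \frac{1}{9}\right) 238 = - \frac{238}{9} \approx -26.444$)
$Q = -34$ ($Q = 5 + 1 \left(-34 - 5\right) = 5 + 1 \left(-39\right) = 5 - 39 = -34$)
$\sqrt{Q + X} = \sqrt{-34 - \frac{238}{9}} = \sqrt{- \frac{544}{9}} = \frac{4 i \sqrt{34}}{3}$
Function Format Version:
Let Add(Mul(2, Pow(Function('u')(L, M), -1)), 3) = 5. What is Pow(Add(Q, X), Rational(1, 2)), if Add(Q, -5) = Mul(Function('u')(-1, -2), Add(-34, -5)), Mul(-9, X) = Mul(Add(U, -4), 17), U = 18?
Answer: Mul(Rational(4, 3), I, Pow(34, Rational(1, 2))) ≈ Mul(7.7746, I)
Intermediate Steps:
Function('u')(L, M) = 1 (Function('u')(L, M) = Mul(2, Pow(Add(-3, 5), -1)) = Mul(2, Pow(2, -1)) = Mul(2, Rational(1, 2)) = 1)
X = Rational(-238, 9) (X = Mul(Rational(-1, 9), Mul(Add(18, -4), 17)) = Mul(Rational(-1, 9), Mul(14, 17)) = Mul(Rational(-1, 9), 238) = Rational(-238, 9) ≈ -26.444)
Q = -34 (Q = Add(5, Mul(1, Add(-34, -5))) = Add(5, Mul(1, -39)) = Add(5, -39) = -34)
Pow(Add(Q, X), Rational(1, 2)) = Pow(Add(-34, Rational(-238, 9)), Rational(1, 2)) = Pow(Rational(-544, 9), Rational(1, 2)) = Mul(Rational(4, 3), I, Pow(34, Rational(1, 2)))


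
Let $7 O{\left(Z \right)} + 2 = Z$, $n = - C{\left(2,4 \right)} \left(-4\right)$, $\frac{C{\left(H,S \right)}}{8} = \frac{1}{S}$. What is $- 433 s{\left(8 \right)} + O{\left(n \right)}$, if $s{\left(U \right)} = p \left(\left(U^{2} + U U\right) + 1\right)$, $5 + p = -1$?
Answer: $\frac{2346000}{7} \approx 3.3514 \cdot 10^{5}$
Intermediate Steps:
$p = -6$ ($p = -5 - 1 = -6$)
$C{\left(H,S \right)} = \frac{8}{S}$
$n = 8$ ($n = - \frac{8}{4} \left(-4\right) = \left(-1\right) 2 \left(-4\right) = \left(-2\right) \left(-4\right) = 8$)
$s{\left(U \right)} = -6 - 12 U^{2}$ ($s{\left(U \right)} = - 6 \left(\left(U^{2} + U U\right) + 1\right) = - 6 \left(\left(U^{2} + U^{2}\right) + 1\right) = - 6 \left(2 U^{2} + 1\right) = - 6 \left(1 + 2 U^{2}\right) = -6 - 12 U^{2}$)
$O{\left(Z \right)} = - \frac{2}{7} + \frac{Z}{7}$
$- 433 s{\left(8 \right)} + O{\left(n \right)} = - 433 \left(-6 - 12 \cdot 8^{2}\right) + \left(- \frac{2}{7} + \frac{1}{7} \cdot 8\right) = - 433 \left(-6 - 768\right) + \left(- \frac{2}{7} + \frac{8}{7}\right) = - 433 \left(-6 - 768\right) + \frac{6}{7} = \left(-433\right) \left(-774\right) + \frac{6}{7} = 335142 + \frac{6}{7} = \frac{2346000}{7}$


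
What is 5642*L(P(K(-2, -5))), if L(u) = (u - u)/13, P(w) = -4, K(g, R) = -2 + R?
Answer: 0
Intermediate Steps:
L(u) = 0 (L(u) = 0*(1/13) = 0)
5642*L(P(K(-2, -5))) = 5642*0 = 0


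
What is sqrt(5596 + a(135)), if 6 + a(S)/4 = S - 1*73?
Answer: 2*sqrt(1455) ≈ 76.289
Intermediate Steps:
a(S) = -316 + 4*S (a(S) = -24 + 4*(S - 1*73) = -24 + 4*(S - 73) = -24 + 4*(-73 + S) = -24 + (-292 + 4*S) = -316 + 4*S)
sqrt(5596 + a(135)) = sqrt(5596 + (-316 + 4*135)) = sqrt(5596 + (-316 + 540)) = sqrt(5596 + 224) = sqrt(5820) = 2*sqrt(1455)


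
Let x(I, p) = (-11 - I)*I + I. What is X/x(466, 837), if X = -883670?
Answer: 441835/110908 ≈ 3.9838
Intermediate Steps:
x(I, p) = I + I*(-11 - I) (x(I, p) = I*(-11 - I) + I = I + I*(-11 - I))
X/x(466, 837) = -883670*(-1/(466*(10 + 466))) = -883670/((-1*466*476)) = -883670/(-221816) = -883670*(-1/221816) = 441835/110908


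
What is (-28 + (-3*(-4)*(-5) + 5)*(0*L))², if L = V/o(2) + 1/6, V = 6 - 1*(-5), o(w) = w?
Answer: 784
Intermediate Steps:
V = 11 (V = 6 + 5 = 11)
L = 17/3 (L = 11/2 + 1/6 = 11*(½) + 1*(⅙) = 11/2 + ⅙ = 17/3 ≈ 5.6667)
(-28 + (-3*(-4)*(-5) + 5)*(0*L))² = (-28 + (-3*(-4)*(-5) + 5)*(0*(17/3)))² = (-28 + (12*(-5) + 5)*0)² = (-28 + (-60 + 5)*0)² = (-28 - 55*0)² = (-28 + 0)² = (-28)² = 784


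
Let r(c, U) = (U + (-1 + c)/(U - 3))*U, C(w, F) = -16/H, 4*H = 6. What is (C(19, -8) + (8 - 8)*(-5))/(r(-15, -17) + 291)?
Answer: -10/531 ≈ -0.018832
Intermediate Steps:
H = 3/2 (H = (1/4)*6 = 3/2 ≈ 1.5000)
C(w, F) = -32/3 (C(w, F) = -16/3/2 = -16*2/3 = -32/3)
r(c, U) = U*(U + (-1 + c)/(-3 + U)) (r(c, U) = (U + (-1 + c)/(-3 + U))*U = U*(U + (-1 + c)/(-3 + U)))
(C(19, -8) + (8 - 8)*(-5))/(r(-15, -17) + 291) = (-32/3 + (8 - 8)*(-5))/(-17*(-1 - 15 + (-17)**2 - 3*(-17))/(-3 - 17) + 291) = (-32/3 + 0*(-5))/(-17*(-1 - 15 + 289 + 51)/(-20) + 291) = (-32/3 + 0)/(-17*(-1/20)*324 + 291) = -32/(3*(1377/5 + 291)) = -32/(3*2832/5) = -32/3*5/2832 = -10/531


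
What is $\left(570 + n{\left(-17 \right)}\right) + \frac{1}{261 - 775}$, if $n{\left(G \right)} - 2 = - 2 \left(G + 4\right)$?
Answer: $\frac{307371}{514} \approx 598.0$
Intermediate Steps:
$n{\left(G \right)} = -6 - 2 G$ ($n{\left(G \right)} = 2 - 2 \left(G + 4\right) = 2 - 2 \left(4 + G\right) = 2 - \left(8 + 2 G\right) = -6 - 2 G$)
$\left(570 + n{\left(-17 \right)}\right) + \frac{1}{261 - 775} = \left(570 - -28\right) + \frac{1}{261 - 775} = \left(570 + \left(-6 + 34\right)\right) + \frac{1}{-514} = \left(570 + 28\right) - \frac{1}{514} = 598 - \frac{1}{514} = \frac{307371}{514}$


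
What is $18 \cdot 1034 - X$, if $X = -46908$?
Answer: $65520$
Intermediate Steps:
$18 \cdot 1034 - X = 18 \cdot 1034 - -46908 = 18612 + 46908 = 65520$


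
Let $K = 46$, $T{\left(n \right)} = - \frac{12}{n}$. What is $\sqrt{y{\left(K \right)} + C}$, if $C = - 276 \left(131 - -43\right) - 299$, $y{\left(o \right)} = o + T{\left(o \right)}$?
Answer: $\frac{i \sqrt{25538671}}{23} \approx 219.72 i$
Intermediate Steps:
$y{\left(o \right)} = o - \frac{12}{o}$
$C = -48323$ ($C = - 276 \left(131 + 43\right) - 299 = \left(-276\right) 174 - 299 = -48024 - 299 = -48323$)
$\sqrt{y{\left(K \right)} + C} = \sqrt{\left(46 - \frac{12}{46}\right) - 48323} = \sqrt{\left(46 - \frac{6}{23}\right) - 48323} = \sqrt{\frac{1052}{23} - 48323} = \sqrt{- \frac{1110377}{23}} = \frac{i \sqrt{25538671}}{23}$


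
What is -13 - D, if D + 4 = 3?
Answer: -12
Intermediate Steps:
D = -1 (D = -4 + 3 = -1)
-13 - D = -13 - 1*(-1) = -13 + 1 = -12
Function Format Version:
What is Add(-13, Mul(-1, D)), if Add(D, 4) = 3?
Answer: -12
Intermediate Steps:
D = -1 (D = Add(-4, 3) = -1)
Add(-13, Mul(-1, D)) = Add(-13, Mul(-1, -1)) = Add(-13, 1) = -12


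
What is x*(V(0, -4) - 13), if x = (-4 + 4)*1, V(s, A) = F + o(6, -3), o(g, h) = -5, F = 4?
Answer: 0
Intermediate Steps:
V(s, A) = -1 (V(s, A) = 4 - 5 = -1)
x = 0 (x = 0*1 = 0)
x*(V(0, -4) - 13) = 0*(-1 - 13) = 0*(-14) = 0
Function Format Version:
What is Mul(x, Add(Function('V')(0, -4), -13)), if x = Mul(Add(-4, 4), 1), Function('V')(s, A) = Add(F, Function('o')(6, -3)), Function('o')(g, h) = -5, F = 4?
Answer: 0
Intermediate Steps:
Function('V')(s, A) = -1 (Function('V')(s, A) = Add(4, -5) = -1)
x = 0 (x = Mul(0, 1) = 0)
Mul(x, Add(Function('V')(0, -4), -13)) = Mul(0, Add(-1, -13)) = Mul(0, -14) = 0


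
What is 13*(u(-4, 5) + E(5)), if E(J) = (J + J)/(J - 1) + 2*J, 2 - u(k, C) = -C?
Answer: 507/2 ≈ 253.50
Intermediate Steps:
u(k, C) = 2 + C (u(k, C) = 2 - (-1)*C = 2 + C)
E(J) = 2*J + 2*J/(-1 + J) (E(J) = (2*J)/(-1 + J) + 2*J = 2*J/(-1 + J) + 2*J = 2*J + 2*J/(-1 + J))
13*(u(-4, 5) + E(5)) = 13*((2 + 5) + 2*5²/(-1 + 5)) = 13*(7 + 2*25/4) = 13*(7 + 2*25*(¼)) = 13*(7 + 25/2) = 13*(39/2) = 507/2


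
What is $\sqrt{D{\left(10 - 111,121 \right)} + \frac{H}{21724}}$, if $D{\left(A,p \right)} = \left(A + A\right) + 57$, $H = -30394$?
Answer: $\frac{i \sqrt{17272611194}}{10862} \approx 12.1 i$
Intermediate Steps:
$D{\left(A,p \right)} = 57 + 2 A$ ($D{\left(A,p \right)} = 2 A + 57 = 57 + 2 A$)
$\sqrt{D{\left(10 - 111,121 \right)} + \frac{H}{21724}} = \sqrt{\left(57 + 2 \left(10 - 111\right)\right) - \frac{30394}{21724}} = \sqrt{\left(57 + 2 \left(-101\right)\right) - \frac{15197}{10862}} = \sqrt{\left(57 - 202\right) - \frac{15197}{10862}} = \sqrt{-145 - \frac{15197}{10862}} = \sqrt{- \frac{1590187}{10862}} = \frac{i \sqrt{17272611194}}{10862}$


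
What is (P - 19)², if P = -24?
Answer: 1849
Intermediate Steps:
(P - 19)² = (-24 - 19)² = (-43)² = 1849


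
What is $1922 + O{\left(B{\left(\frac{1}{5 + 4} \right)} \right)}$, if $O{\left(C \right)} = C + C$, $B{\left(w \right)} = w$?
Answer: $\frac{17300}{9} \approx 1922.2$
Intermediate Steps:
$O{\left(C \right)} = 2 C$
$1922 + O{\left(B{\left(\frac{1}{5 + 4} \right)} \right)} = 1922 + \frac{2}{5 + 4} = 1922 + \frac{2}{9} = \frac{17300}{9}$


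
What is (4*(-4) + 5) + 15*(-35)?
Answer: -536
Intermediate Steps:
(4*(-4) + 5) + 15*(-35) = (-16 + 5) - 525 = -11 - 525 = -536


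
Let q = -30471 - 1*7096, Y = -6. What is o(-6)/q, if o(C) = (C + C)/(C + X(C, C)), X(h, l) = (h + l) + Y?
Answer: -1/75134 ≈ -1.3310e-5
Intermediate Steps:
q = -37567 (q = -30471 - 7096 = -37567)
X(h, l) = -6 + h + l (X(h, l) = (h + l) - 6 = -6 + h + l)
o(C) = 2*C/(-6 + 3*C) (o(C) = (C + C)/(C + (-6 + C + C)) = (2*C)/(C + (-6 + 2*C)) = (2*C)/(-6 + 3*C) = 2*C/(-6 + 3*C))
o(-6)/q = ((⅔)*(-6)/(-2 - 6))/(-37567) = ((⅔)*(-6)/(-8))*(-1/37567) = ((⅔)*(-6)*(-⅛))*(-1/37567) = (½)*(-1/37567) = -1/75134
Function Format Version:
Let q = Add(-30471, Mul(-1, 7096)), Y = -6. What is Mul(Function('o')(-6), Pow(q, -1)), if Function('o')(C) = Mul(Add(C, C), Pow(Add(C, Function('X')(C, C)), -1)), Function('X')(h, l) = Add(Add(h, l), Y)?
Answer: Rational(-1, 75134) ≈ -1.3310e-5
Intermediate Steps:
q = -37567 (q = Add(-30471, -7096) = -37567)
Function('X')(h, l) = Add(-6, h, l) (Function('X')(h, l) = Add(Add(h, l), -6) = Add(-6, h, l))
Function('o')(C) = Mul(2, C, Pow(Add(-6, Mul(3, C)), -1)) (Function('o')(C) = Mul(Add(C, C), Pow(Add(C, Add(-6, C, C)), -1)) = Mul(Mul(2, C), Pow(Add(C, Add(-6, Mul(2, C))), -1)) = Mul(Mul(2, C), Pow(Add(-6, Mul(3, C)), -1)) = Mul(2, C, Pow(Add(-6, Mul(3, C)), -1)))
Mul(Function('o')(-6), Pow(q, -1)) = Mul(Mul(Rational(2, 3), -6, Pow(Add(-2, -6), -1)), Pow(-37567, -1)) = Mul(Mul(Rational(2, 3), -6, Pow(-8, -1)), Rational(-1, 37567)) = Mul(Mul(Rational(2, 3), -6, Rational(-1, 8)), Rational(-1, 37567)) = Mul(Rational(1, 2), Rational(-1, 37567)) = Rational(-1, 75134)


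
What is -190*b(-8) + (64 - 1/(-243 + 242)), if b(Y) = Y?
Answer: 1585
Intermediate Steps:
-190*b(-8) + (64 - 1/(-243 + 242)) = -190*(-8) + (64 - 1/(-243 + 242)) = 1520 + (64 - 1/(-1)) = 1520 + (64 - 1*(-1)) = 1520 + (64 + 1) = 1520 + 65 = 1585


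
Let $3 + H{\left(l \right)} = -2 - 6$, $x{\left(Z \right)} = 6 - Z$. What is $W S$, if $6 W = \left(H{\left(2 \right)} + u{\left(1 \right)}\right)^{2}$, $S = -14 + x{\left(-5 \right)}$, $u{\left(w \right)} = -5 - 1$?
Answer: $- \frac{289}{2} \approx -144.5$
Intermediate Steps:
$u{\left(w \right)} = -6$
$H{\left(l \right)} = -11$ ($H{\left(l \right)} = -3 - 8 = -11$)
$S = -3$ ($S = -14 + \left(6 - -5\right) = -14 + \left(6 + 5\right) = -14 + 11 = -3$)
$W = \frac{289}{6}$ ($W = \frac{\left(-11 - 6\right)^{2}}{6} = \frac{\left(-17\right)^{2}}{6} = \frac{1}{6} \cdot 289 = \frac{289}{6} \approx 48.167$)
$W S = \frac{289}{6} \left(-3\right) = - \frac{289}{2}$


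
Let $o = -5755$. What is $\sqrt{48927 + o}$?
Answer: $2 \sqrt{10793} \approx 207.78$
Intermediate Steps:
$\sqrt{48927 + o} = \sqrt{48927 - 5755} = \sqrt{43172} = 2 \sqrt{10793}$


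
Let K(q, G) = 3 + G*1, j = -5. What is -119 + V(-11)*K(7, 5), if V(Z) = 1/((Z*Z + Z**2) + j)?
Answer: -28195/237 ≈ -118.97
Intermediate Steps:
K(q, G) = 3 + G
V(Z) = 1/(-5 + 2*Z**2) (V(Z) = 1/((Z*Z + Z**2) - 5) = 1/((Z**2 + Z**2) - 5) = 1/(2*Z**2 - 5) = 1/(-5 + 2*Z**2))
-119 + V(-11)*K(7, 5) = -119 + (3 + 5)/(-5 + 2*(-11)**2) = -119 + 8/(-5 + 2*121) = -119 + 8/(-5 + 242) = -119 + 8/237 = -28195/237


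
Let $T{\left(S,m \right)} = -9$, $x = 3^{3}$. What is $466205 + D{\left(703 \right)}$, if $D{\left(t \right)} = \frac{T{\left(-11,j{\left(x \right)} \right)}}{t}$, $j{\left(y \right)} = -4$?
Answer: $\frac{327742106}{703} \approx 4.6621 \cdot 10^{5}$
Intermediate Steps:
$x = 27$
$D{\left(t \right)} = - \frac{9}{t}$
$466205 + D{\left(703 \right)} = 466205 - \frac{9}{703} = \frac{327742106}{703}$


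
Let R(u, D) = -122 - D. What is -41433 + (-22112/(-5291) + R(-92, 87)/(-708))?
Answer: -155192417009/3746028 ≈ -41429.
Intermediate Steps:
-41433 + (-22112/(-5291) + R(-92, 87)/(-708)) = -41433 + (-22112/(-5291) + (-122 - 1*87)/(-708)) = -41433 + (-22112*(-1/5291) + (-122 - 87)*(-1/708)) = -41433 + (22112/5291 - 209*(-1/708)) = -41433 + (22112/5291 + 209/708) = -41433 + 16761115/3746028 = -155192417009/3746028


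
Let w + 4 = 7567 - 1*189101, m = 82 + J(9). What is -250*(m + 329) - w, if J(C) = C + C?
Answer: 74288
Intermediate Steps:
J(C) = 2*C
m = 100 (m = 82 + 2*9 = 82 + 18 = 100)
w = -181538 (w = -4 + (7567 - 1*189101) = -4 + (7567 - 189101) = -4 - 181534 = -181538)
-250*(m + 329) - w = -250*(100 + 329) - 1*(-181538) = -250*429 + 181538 = -107250 + 181538 = 74288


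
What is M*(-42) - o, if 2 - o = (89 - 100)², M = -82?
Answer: 3563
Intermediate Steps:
o = -119 (o = 2 - (89 - 100)² = 2 - 1*(-11)² = 2 - 1*121 = 2 - 121 = -119)
M*(-42) - o = -82*(-42) - 1*(-119) = 3444 + 119 = 3563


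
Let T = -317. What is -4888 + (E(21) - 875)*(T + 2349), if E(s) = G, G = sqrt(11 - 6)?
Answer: -1782888 + 2032*sqrt(5) ≈ -1.7783e+6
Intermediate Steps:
G = sqrt(5) ≈ 2.2361
E(s) = sqrt(5)
-4888 + (E(21) - 875)*(T + 2349) = -4888 + (sqrt(5) - 875)*(-317 + 2349) = -4888 + (-875 + sqrt(5))*2032 = -4888 + (-1778000 + 2032*sqrt(5)) = -1782888 + 2032*sqrt(5)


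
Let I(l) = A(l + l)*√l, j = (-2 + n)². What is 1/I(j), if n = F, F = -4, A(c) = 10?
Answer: 1/60 ≈ 0.016667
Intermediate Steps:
n = -4
j = 36 (j = (-2 - 4)² = (-6)² = 36)
I(l) = 10*√l
1/I(j) = 1/(10*√36) = 1/(10*6) = 1/60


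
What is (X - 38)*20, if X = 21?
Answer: -340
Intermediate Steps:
(X - 38)*20 = (21 - 38)*20 = -17*20 = -340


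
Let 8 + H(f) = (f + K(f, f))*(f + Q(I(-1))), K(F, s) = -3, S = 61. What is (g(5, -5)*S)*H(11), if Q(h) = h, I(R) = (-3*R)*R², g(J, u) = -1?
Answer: -6344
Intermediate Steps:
I(R) = -3*R³
H(f) = -8 + (-3 + f)*(3 + f) (H(f) = -8 + (f - 3)*(f - 3*(-1)³) = -8 + (-3 + f)*(f - 3*(-1)) = -8 + (-3 + f)*(f + 3) = -8 + (-3 + f)*(3 + f))
(g(5, -5)*S)*H(11) = (-1*61)*(-17 + 11²) = -61*(-17 + 121) = -61*104 = -6344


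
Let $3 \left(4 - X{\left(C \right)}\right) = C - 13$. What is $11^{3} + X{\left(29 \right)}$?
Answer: $\frac{3989}{3} \approx 1329.7$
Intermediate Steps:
$X{\left(C \right)} = \frac{25}{3} - \frac{C}{3}$ ($X{\left(C \right)} = 4 - \frac{C - 13}{3} = 4 - \frac{-13 + C}{3} = 4 - \left(- \frac{13}{3} + \frac{C}{3}\right) = \frac{25}{3} - \frac{C}{3}$)
$11^{3} + X{\left(29 \right)} = 11^{3} + \left(\frac{25}{3} - \frac{29}{3}\right) = 1331 + \left(\frac{25}{3} - \frac{29}{3}\right) = 1331 - \frac{4}{3} = \frac{3989}{3}$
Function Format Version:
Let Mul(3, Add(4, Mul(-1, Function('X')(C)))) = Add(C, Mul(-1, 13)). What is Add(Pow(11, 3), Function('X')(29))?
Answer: Rational(3989, 3) ≈ 1329.7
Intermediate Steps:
Function('X')(C) = Add(Rational(25, 3), Mul(Rational(-1, 3), C)) (Function('X')(C) = Add(4, Mul(Rational(-1, 3), Add(C, Mul(-1, 13)))) = Add(4, Mul(Rational(-1, 3), Add(C, -13))) = Add(4, Mul(Rational(-1, 3), Add(-13, C))) = Add(4, Add(Rational(13, 3), Mul(Rational(-1, 3), C))) = Add(Rational(25, 3), Mul(Rational(-1, 3), C)))
Add(Pow(11, 3), Function('X')(29)) = Add(Pow(11, 3), Add(Rational(25, 3), Mul(Rational(-1, 3), 29))) = Add(1331, Add(Rational(25, 3), Rational(-29, 3))) = Add(1331, Rational(-4, 3)) = Rational(3989, 3)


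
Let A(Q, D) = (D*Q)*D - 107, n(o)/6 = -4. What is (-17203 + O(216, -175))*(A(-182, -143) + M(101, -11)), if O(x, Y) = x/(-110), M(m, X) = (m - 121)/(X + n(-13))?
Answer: 24653033772483/385 ≈ 6.4034e+10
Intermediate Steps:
n(o) = -24 (n(o) = 6*(-4) = -24)
M(m, X) = (-121 + m)/(-24 + X) (M(m, X) = (m - 121)/(X - 24) = (-121 + m)/(-24 + X))
O(x, Y) = -x/110 (O(x, Y) = x*(-1/110) = -x/110)
A(Q, D) = -107 + Q*D² (A(Q, D) = Q*D² - 107 = -107 + Q*D²)
(-17203 + O(216, -175))*(A(-182, -143) + M(101, -11)) = (-17203 - 1/110*216)*((-107 - 182*(-143)²) + (-121 + 101)/(-24 - 11)) = (-17203 - 108/55)*((-107 - 182*20449) - 20/(-35)) = -946273*((-107 - 3721718) - 1/35*(-20))/55 = -946273*(-3721825 + 4/7)/55 = -946273/55*(-26052771/7) = 24653033772483/385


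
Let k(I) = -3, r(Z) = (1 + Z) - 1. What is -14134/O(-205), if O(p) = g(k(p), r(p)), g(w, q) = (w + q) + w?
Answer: 14134/211 ≈ 66.986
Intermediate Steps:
r(Z) = Z
g(w, q) = q + 2*w (g(w, q) = (q + w) + w = q + 2*w)
O(p) = -6 + p (O(p) = p + 2*(-3) = p - 6 = -6 + p)
-14134/O(-205) = -14134/(-6 - 205) = -14134/(-211) = -14134*(-1/211) = 14134/211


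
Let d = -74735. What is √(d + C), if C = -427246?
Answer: I*√501981 ≈ 708.51*I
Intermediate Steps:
√(d + C) = √(-74735 - 427246) = √(-501981) = I*√501981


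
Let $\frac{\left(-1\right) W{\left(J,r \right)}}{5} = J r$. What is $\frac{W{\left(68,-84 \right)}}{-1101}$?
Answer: $- \frac{9520}{367} \approx -25.94$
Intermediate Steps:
$W{\left(J,r \right)} = - 5 J r$
$\frac{W{\left(68,-84 \right)}}{-1101} = \frac{\left(-5\right) 68 \left(-84\right)}{-1101} = 28560 \left(- \frac{1}{1101}\right) = - \frac{9520}{367}$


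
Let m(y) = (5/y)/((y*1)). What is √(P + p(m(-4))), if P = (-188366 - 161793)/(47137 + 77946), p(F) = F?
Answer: I*√622554226707/500332 ≈ 1.577*I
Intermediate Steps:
m(y) = 5/y² (m(y) = (5/y)/y = 5/y²)
P = -350159/125083 ≈ -2.7994
√(P + p(m(-4))) = √(-350159/125083 + 5/(-4)²) = √(-350159/125083 + 5*(1/16)) = √(-350159/125083 + 5/16) = √(-4977129/2001328) = I*√622554226707/500332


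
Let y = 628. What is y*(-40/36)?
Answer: -6280/9 ≈ -697.78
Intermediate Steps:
y*(-40/36) = 628*(-40/36) = 628*(-40*1/36) = 628*(-10/9) = -6280/9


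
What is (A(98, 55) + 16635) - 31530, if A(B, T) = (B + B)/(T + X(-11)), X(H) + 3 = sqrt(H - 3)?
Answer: (-14895*sqrt(14) + 774344*I)/(sqrt(14) - 52*I) ≈ -14891.0 - 0.26982*I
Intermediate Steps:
X(H) = -3 + sqrt(-3 + H) (X(H) = -3 + sqrt(H - 3) = -3 + sqrt(-3 + H))
A(B, T) = 2*B/(-3 + T + I*sqrt(14)) (A(B, T) = (B + B)/(T + (-3 + sqrt(-3 - 11))) = (2*B)/(T + (-3 + sqrt(-14))) = (2*B)/(T + (-3 + I*sqrt(14))) = (2*B)/(-3 + T + I*sqrt(14)) = 2*B/(-3 + T + I*sqrt(14)))
(A(98, 55) + 16635) - 31530 = (2*98/(-3 + 55 + I*sqrt(14)) + 16635) - 31530 = (2*98/(52 + I*sqrt(14)) + 16635) - 31530 = (196/(52 + I*sqrt(14)) + 16635) - 31530 = (16635 + 196/(52 + I*sqrt(14))) - 31530 = -14895 + 196/(52 + I*sqrt(14))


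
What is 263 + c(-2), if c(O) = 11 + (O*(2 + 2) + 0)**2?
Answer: 338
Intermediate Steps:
c(O) = 11 + 16*O**2 (c(O) = 11 + (O*4 + 0)**2 = 11 + (4*O + 0)**2 = 11 + (4*O)**2 = 11 + 16*O**2)
263 + c(-2) = 263 + (11 + 16*(-2)**2) = 263 + (11 + 16*4) = 263 + (11 + 64) = 263 + 75 = 338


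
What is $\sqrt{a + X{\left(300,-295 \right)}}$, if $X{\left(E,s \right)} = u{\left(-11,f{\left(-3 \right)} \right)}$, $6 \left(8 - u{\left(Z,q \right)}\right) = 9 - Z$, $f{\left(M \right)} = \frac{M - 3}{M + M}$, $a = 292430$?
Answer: $\frac{2 \sqrt{657978}}{3} \approx 540.77$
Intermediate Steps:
$f{\left(M \right)} = \frac{-3 + M}{2 M}$
$u{\left(Z,q \right)} = \frac{13}{2} + \frac{Z}{6}$ ($u{\left(Z,q \right)} = 8 - \frac{9 - Z}{6} = 8 + \left(- \frac{3}{2} + \frac{Z}{6}\right) = \frac{13}{2} + \frac{Z}{6}$)
$X{\left(E,s \right)} = \frac{14}{3}$ ($X{\left(E,s \right)} = \frac{13}{2} + \frac{1}{6} \left(-11\right) = \frac{13}{2} - \frac{11}{6} = \frac{14}{3}$)
$\sqrt{a + X{\left(300,-295 \right)}} = \sqrt{292430 + \frac{14}{3}} = \sqrt{\frac{877304}{3}} = \frac{2 \sqrt{657978}}{3}$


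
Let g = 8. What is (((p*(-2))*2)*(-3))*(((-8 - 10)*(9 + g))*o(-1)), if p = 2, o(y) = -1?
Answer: 7344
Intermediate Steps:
(((p*(-2))*2)*(-3))*(((-8 - 10)*(9 + g))*o(-1)) = (((2*(-2))*2)*(-3))*(((-8 - 10)*(9 + 8))*(-1)) = (-4*2*(-3))*(-18*17*(-1)) = (-8*(-3))*(-306*(-1)) = 24*306 = 7344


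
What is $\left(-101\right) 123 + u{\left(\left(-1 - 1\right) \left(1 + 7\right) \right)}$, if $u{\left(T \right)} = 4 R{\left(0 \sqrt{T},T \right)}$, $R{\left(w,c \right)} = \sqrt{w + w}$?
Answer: $-12423$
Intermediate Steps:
$R{\left(w,c \right)} = \sqrt{2} \sqrt{w}$ ($R{\left(w,c \right)} = \sqrt{2 w} = \sqrt{2} \sqrt{w}$)
$u{\left(T \right)} = 0$ ($u{\left(T \right)} = 4 \sqrt{2} \sqrt{0 \sqrt{T}} = 4 \sqrt{2} \sqrt{0} = 4 \sqrt{2} \cdot 0 = 4 \cdot 0 = 0$)
$\left(-101\right) 123 + u{\left(\left(-1 - 1\right) \left(1 + 7\right) \right)} = \left(-101\right) 123 + 0 = -12423 + 0 = -12423$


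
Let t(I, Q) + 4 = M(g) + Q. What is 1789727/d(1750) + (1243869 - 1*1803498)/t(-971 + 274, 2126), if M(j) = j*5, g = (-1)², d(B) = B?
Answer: 942466193/1240750 ≈ 759.59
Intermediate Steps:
g = 1
M(j) = 5*j
t(I, Q) = 1 + Q (t(I, Q) = -4 + (5*1 + Q) = -4 + (5 + Q) = 1 + Q)
1789727/d(1750) + (1243869 - 1*1803498)/t(-971 + 274, 2126) = 1789727/1750 + (1243869 - 1*1803498)/(1 + 2126) = 1789727*(1/1750) + (1243869 - 1803498)/2127 = 1789727/1750 - 559629*1/2127 = 1789727/1750 - 186543/709 = 942466193/1240750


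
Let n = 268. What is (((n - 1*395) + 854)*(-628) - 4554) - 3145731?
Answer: -3606841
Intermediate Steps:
(((n - 1*395) + 854)*(-628) - 4554) - 3145731 = (((268 - 1*395) + 854)*(-628) - 4554) - 3145731 = (((268 - 395) + 854)*(-628) - 4554) - 3145731 = ((-127 + 854)*(-628) - 4554) - 3145731 = (727*(-628) - 4554) - 3145731 = (-456556 - 4554) - 3145731 = -461110 - 3145731 = -3606841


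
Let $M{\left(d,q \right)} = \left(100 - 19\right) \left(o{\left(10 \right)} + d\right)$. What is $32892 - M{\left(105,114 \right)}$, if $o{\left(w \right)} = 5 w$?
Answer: $20337$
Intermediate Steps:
$M{\left(d,q \right)} = 4050 + 81 d$ ($M{\left(d,q \right)} = \left(100 - 19\right) \left(5 \cdot 10 + d\right) = \left(100 + \left(-49 + 30\right)\right) \left(50 + d\right) = \left(100 - 19\right) \left(50 + d\right) = 81 \left(50 + d\right) = 4050 + 81 d$)
$32892 - M{\left(105,114 \right)} = 32892 - \left(4050 + 81 \cdot 105\right) = 32892 - \left(4050 + 8505\right) = 32892 - 12555 = 20337$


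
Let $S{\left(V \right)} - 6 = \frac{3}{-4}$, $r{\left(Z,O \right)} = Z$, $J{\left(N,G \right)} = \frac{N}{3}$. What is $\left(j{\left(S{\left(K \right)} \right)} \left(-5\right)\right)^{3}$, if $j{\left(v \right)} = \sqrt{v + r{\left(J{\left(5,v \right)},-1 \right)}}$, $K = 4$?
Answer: $- \frac{10375 \sqrt{249}}{72} \approx -2273.8$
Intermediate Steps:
$J{\left(N,G \right)} = \frac{N}{3}$ ($J{\left(N,G \right)} = N \frac{1}{3} = \frac{N}{3}$)
$S{\left(V \right)} = \frac{21}{4}$ ($S{\left(V \right)} = 6 + \frac{3}{-4} = 6 + 3 \left(- \frac{1}{4}\right) = 6 - \frac{3}{4} = \frac{21}{4}$)
$j{\left(v \right)} = \sqrt{\frac{5}{3} + v}$ ($j{\left(v \right)} = \sqrt{v + \frac{1}{3} \cdot 5} = \sqrt{v + \frac{5}{3}} = \sqrt{\frac{5}{3} + v}$)
$\left(j{\left(S{\left(K \right)} \right)} \left(-5\right)\right)^{3} = \left(\frac{\sqrt{15 + 9 \cdot \frac{21}{4}}}{3} \left(-5\right)\right)^{3} = \left(\frac{\sqrt{15 + \frac{189}{4}}}{3} \left(-5\right)\right)^{3} = \left(\frac{\sqrt{\frac{249}{4}}}{3} \left(-5\right)\right)^{3} = \left(\frac{\frac{1}{2} \sqrt{249}}{3} \left(-5\right)\right)^{3} = \left(\frac{\sqrt{249}}{6} \left(-5\right)\right)^{3} = \left(- \frac{5 \sqrt{249}}{6}\right)^{3} = - \frac{10375 \sqrt{249}}{72}$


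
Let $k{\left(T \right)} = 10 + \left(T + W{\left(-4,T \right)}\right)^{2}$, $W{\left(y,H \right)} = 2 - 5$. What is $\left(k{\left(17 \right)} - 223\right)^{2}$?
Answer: $289$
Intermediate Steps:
$W{\left(y,H \right)} = -3$ ($W{\left(y,H \right)} = 2 - 5 = -3$)
$k{\left(T \right)} = 10 + \left(-3 + T\right)^{2}$ ($k{\left(T \right)} = 10 + \left(T - 3\right)^{2} = 10 + \left(-3 + T\right)^{2}$)
$\left(k{\left(17 \right)} - 223\right)^{2} = \left(\left(10 + \left(-3 + 17\right)^{2}\right) - 223\right)^{2} = \left(\left(10 + 14^{2}\right) - 223\right)^{2} = \left(\left(10 + 196\right) - 223\right)^{2} = \left(206 - 223\right)^{2} = \left(-17\right)^{2} = 289$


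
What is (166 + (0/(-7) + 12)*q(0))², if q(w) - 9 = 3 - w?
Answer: 96100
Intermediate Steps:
q(w) = 12 - w (q(w) = 9 + (3 - w) = 12 - w)
(166 + (0/(-7) + 12)*q(0))² = (166 + (0/(-7) + 12)*(12 - 1*0))² = (166 + (0*(-⅐) + 12)*(12 + 0))² = (166 + (0 + 12)*12)² = (166 + 12*12)² = (166 + 144)² = 310² = 96100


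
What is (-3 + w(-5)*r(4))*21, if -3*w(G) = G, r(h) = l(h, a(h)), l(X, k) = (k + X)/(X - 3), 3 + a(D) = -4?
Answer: -168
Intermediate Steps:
a(D) = -7 (a(D) = -3 - 4 = -7)
l(X, k) = (X + k)/(-3 + X)
r(h) = (-7 + h)/(-3 + h) (r(h) = (h - 7)/(-3 + h) = (-7 + h)/(-3 + h))
w(G) = -G/3
(-3 + w(-5)*r(4))*21 = (-3 + (-⅓*(-5))*((-7 + 4)/(-3 + 4)))*21 = (-3 + 5*(-3/1)/3)*21 = (-3 + 5*(1*(-3))/3)*21 = (-3 + (5/3)*(-3))*21 = (-3 - 5)*21 = -8*21 = -168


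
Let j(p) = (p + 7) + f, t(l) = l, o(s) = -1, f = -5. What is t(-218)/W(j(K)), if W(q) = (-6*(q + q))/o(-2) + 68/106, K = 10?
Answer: -5777/3833 ≈ -1.5072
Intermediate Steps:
j(p) = 2 + p (j(p) = (p + 7) - 5 = (7 + p) - 5 = 2 + p)
W(q) = 34/53 + 12*q (W(q) = -6*(q + q)/(-1) + 68/106 = -12*q*(-1) + 68*(1/106) = -12*q*(-1) + 34/53 = 12*q + 34/53 = 34/53 + 12*q)
t(-218)/W(j(K)) = -218/(34/53 + 12*(2 + 10)) = -218/(34/53 + 12*12) = -218/(34/53 + 144) = -218/7666/53 = -218*53/7666 = -5777/3833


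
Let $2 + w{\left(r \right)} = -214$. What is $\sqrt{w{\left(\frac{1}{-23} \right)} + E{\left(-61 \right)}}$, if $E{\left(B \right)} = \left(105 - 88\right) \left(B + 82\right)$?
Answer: $\sqrt{141} \approx 11.874$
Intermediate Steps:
$E{\left(B \right)} = 1394 + 17 B$ ($E{\left(B \right)} = 17 \left(82 + B\right) = 1394 + 17 B$)
$w{\left(r \right)} = -216$ ($w{\left(r \right)} = -2 - 214 = -216$)
$\sqrt{w{\left(\frac{1}{-23} \right)} + E{\left(-61 \right)}} = \sqrt{-216 + \left(1394 + 17 \left(-61\right)\right)} = \sqrt{-216 + \left(1394 - 1037\right)} = \sqrt{-216 + 357} = \sqrt{141}$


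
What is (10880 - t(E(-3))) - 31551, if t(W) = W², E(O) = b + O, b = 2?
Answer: -20672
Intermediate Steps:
E(O) = 2 + O
(10880 - t(E(-3))) - 31551 = (10880 - (2 - 3)²) - 31551 = (10880 - 1*(-1)²) - 31551 = (10880 - 1*1) - 31551 = (10880 - 1) - 31551 = 10879 - 31551 = -20672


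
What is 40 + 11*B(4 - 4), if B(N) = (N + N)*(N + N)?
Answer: 40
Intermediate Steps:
B(N) = 4*N**2 (B(N) = (2*N)*(2*N) = 4*N**2)
40 + 11*B(4 - 4) = 40 + 11*(4*(4 - 4)**2) = 40 + 11*(4*0**2) = 40 + 11*(4*0) = 40 + 11*0 = 40 + 0 = 40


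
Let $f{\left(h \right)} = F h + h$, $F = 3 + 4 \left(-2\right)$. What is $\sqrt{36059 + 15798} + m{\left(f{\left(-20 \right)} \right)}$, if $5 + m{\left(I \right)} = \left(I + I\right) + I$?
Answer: $235 + \sqrt{51857} \approx 462.72$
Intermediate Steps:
$F = -5$ ($F = 3 - 8 = -5$)
$f{\left(h \right)} = - 4 h$ ($f{\left(h \right)} = - 5 h + h = - 4 h$)
$m{\left(I \right)} = -5 + 3 I$ ($m{\left(I \right)} = -5 + \left(\left(I + I\right) + I\right) = -5 + \left(2 I + I\right) = -5 + 3 I$)
$\sqrt{36059 + 15798} + m{\left(f{\left(-20 \right)} \right)} = \sqrt{36059 + 15798} - \left(5 - 3 \left(\left(-4\right) \left(-20\right)\right)\right) = \sqrt{51857} + \left(-5 + 3 \cdot 80\right) = \sqrt{51857} + \left(-5 + 240\right) = \sqrt{51857} + 235 = 235 + \sqrt{51857}$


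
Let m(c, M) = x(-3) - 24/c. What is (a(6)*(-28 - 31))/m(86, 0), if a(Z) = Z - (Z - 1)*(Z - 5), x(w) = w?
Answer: 2537/141 ≈ 17.993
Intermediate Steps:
a(Z) = Z - (-1 + Z)*(-5 + Z)
m(c, M) = -3 - 24/c
(a(6)*(-28 - 31))/m(86, 0) = ((-5 - 1*6² + 7*6)*(-28 - 31))/(-3 - 24/86) = ((-5 - 1*36 + 42)*(-59))/(-3 - 24*1/86) = ((-5 - 36 + 42)*(-59))/(-3 - 12/43) = (1*(-59))/(-141/43) = -59*(-43/141) = 2537/141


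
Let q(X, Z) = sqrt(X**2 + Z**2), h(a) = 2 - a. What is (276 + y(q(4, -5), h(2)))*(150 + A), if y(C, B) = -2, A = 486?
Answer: 174264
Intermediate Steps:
(276 + y(q(4, -5), h(2)))*(150 + A) = (276 - 2)*(150 + 486) = 274*636 = 174264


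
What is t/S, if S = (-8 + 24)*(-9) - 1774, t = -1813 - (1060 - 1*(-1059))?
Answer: 1966/959 ≈ 2.0501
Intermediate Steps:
t = -3932 (t = -1813 - (1060 + 1059) = -1813 - 1*2119 = -1813 - 2119 = -3932)
S = -1918 (S = 16*(-9) - 1774 = -144 - 1774 = -1918)
t/S = -3932/(-1918) = -3932*(-1/1918) = 1966/959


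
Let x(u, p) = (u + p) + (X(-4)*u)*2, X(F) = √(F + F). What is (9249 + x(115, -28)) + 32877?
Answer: 42213 + 460*I*√2 ≈ 42213.0 + 650.54*I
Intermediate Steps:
X(F) = √2*√F (X(F) = √(2*F) = √2*√F)
x(u, p) = p + u + 4*I*u*√2 (x(u, p) = (u + p) + ((√2*√(-4))*u)*2 = (p + u) + ((√2*(2*I))*u)*2 = (p + u) + ((2*I*√2)*u)*2 = (p + u) + (2*I*u*√2)*2 = (p + u) + 4*I*u*√2 = p + u + 4*I*u*√2)
(9249 + x(115, -28)) + 32877 = (9249 + (-28 + 115 + 4*I*115*√2)) + 32877 = (9249 + (-28 + 115 + 460*I*√2)) + 32877 = (9249 + (87 + 460*I*√2)) + 32877 = (9336 + 460*I*√2) + 32877 = 42213 + 460*I*√2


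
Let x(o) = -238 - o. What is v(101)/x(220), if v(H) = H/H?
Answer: -1/458 ≈ -0.0021834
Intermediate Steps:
v(H) = 1
v(101)/x(220) = 1/(-238 - 1*220) = 1/(-238 - 220) = 1/(-458) = 1*(-1/458) = -1/458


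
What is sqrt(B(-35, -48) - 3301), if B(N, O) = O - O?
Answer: I*sqrt(3301) ≈ 57.454*I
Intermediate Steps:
B(N, O) = 0
sqrt(B(-35, -48) - 3301) = sqrt(0 - 3301) = sqrt(-3301) = I*sqrt(3301)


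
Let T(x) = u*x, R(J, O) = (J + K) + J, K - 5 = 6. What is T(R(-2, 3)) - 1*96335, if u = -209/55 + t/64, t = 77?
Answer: -30833017/320 ≈ -96353.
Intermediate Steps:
K = 11 (K = 5 + 6 = 11)
u = -831/320 (u = -209/55 + 77/64 = -209*1/55 + 77*(1/64) = -19/5 + 77/64 = -831/320 ≈ -2.5969)
R(J, O) = 11 + 2*J (R(J, O) = (J + 11) + J = (11 + J) + J = 11 + 2*J)
T(x) = -831*x/320
T(R(-2, 3)) - 1*96335 = -831*(11 + 2*(-2))/320 - 1*96335 = -831*(11 - 4)/320 - 96335 = -831/320*7 - 96335 = -5817/320 - 96335 = -30833017/320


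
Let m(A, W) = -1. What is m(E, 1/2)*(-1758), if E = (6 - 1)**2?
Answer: 1758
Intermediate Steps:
E = 25 (E = 5**2 = 25)
m(E, 1/2)*(-1758) = -1*(-1758) = 1758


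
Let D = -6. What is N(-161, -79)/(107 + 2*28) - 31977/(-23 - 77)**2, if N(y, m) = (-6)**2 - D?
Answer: -4792251/1630000 ≈ -2.9400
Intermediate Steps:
N(y, m) = 42 (N(y, m) = (-6)**2 - 1*(-6) = 36 + 6 = 42)
N(-161, -79)/(107 + 2*28) - 31977/(-23 - 77)**2 = 42/(107 + 2*28) - 31977/(-23 - 77)**2 = 42/(107 + 56) - 31977/((-100)**2) = 42/163 - 31977/10000 = -4792251/1630000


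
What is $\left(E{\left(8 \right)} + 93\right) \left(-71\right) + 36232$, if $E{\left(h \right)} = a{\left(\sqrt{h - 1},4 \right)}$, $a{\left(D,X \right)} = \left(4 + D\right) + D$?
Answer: $29345 - 142 \sqrt{7} \approx 28969.0$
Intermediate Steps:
$a{\left(D,X \right)} = 4 + 2 D$
$E{\left(h \right)} = 4 + 2 \sqrt{-1 + h}$ ($E{\left(h \right)} = 4 + 2 \sqrt{h - 1} = 4 + 2 \sqrt{-1 + h}$)
$\left(E{\left(8 \right)} + 93\right) \left(-71\right) + 36232 = \left(\left(4 + 2 \sqrt{-1 + 8}\right) + 93\right) \left(-71\right) + 36232 = \left(\left(4 + 2 \sqrt{7}\right) + 93\right) \left(-71\right) + 36232 = \left(97 + 2 \sqrt{7}\right) \left(-71\right) + 36232 = \left(-6887 - 142 \sqrt{7}\right) + 36232 = 29345 - 142 \sqrt{7}$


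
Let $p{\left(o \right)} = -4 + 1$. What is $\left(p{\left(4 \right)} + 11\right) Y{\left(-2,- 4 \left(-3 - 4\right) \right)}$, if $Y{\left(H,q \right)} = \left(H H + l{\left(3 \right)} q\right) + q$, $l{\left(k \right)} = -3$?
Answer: $-416$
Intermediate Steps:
$p{\left(o \right)} = -3$
$Y{\left(H,q \right)} = H^{2} - 2 q$ ($Y{\left(H,q \right)} = \left(H H - 3 q\right) + q = \left(H^{2} - 3 q\right) + q = H^{2} - 2 q$)
$\left(p{\left(4 \right)} + 11\right) Y{\left(-2,- 4 \left(-3 - 4\right) \right)} = \left(-3 + 11\right) \left(\left(-2\right)^{2} - 2 \left(- 4 \left(-3 - 4\right)\right)\right) = 8 \left(4 - 2 \left(\left(-4\right) \left(-7\right)\right)\right) = 8 \left(4 - 56\right) = 8 \left(-52\right) = -416$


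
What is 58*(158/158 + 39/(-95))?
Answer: 3248/95 ≈ 34.189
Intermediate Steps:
58*(158/158 + 39/(-95)) = 58*(158*(1/158) + 39*(-1/95)) = 58*(1 - 39/95) = 58*(56/95) = 3248/95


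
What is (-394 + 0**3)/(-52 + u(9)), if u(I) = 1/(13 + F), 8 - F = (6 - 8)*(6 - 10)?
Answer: 5122/675 ≈ 7.5882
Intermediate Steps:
F = 0 (F = 8 - (6 - 8)*(6 - 10) = 8 - (-2)*(-4) = 8 - 1*8 = 8 - 8 = 0)
u(I) = 1/13 (u(I) = 1/(13 + 0) = 1/13)
(-394 + 0**3)/(-52 + u(9)) = (-394 + 0**3)/(-52 + 1/13) = (-394 + 0)/(-675/13) = -394*(-13/675) = 5122/675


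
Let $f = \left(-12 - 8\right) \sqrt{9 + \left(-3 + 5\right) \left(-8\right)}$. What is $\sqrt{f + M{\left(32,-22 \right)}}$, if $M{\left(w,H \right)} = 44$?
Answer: $2 \sqrt{11 - 5 i \sqrt{7}} \approx 7.5106 - 3.5227 i$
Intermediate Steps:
$f = - 20 i \sqrt{7}$ ($f = - 20 \sqrt{9 + 2 \left(-8\right)} = - 20 \sqrt{9 - 16} = - 20 \sqrt{-7} = - 20 i \sqrt{7} \approx - 52.915 i$)
$\sqrt{f + M{\left(32,-22 \right)}} = \sqrt{- 20 i \sqrt{7} + 44} = \sqrt{44 - 20 i \sqrt{7}}$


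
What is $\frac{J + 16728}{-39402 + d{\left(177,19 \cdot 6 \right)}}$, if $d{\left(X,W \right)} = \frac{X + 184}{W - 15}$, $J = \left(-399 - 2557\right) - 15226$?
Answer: $\frac{143946}{3900437} \approx 0.036905$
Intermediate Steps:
$J = -18182$ ($J = -2956 - 15226 = -18182$)
$d{\left(X,W \right)} = \frac{184 + X}{-15 + W}$
$\frac{J + 16728}{-39402 + d{\left(177,19 \cdot 6 \right)}} = \frac{-18182 + 16728}{-39402 + \frac{184 + 177}{-15 + 19 \cdot 6}} = - \frac{1454}{-39402 + \frac{1}{-15 + 114} \cdot 361} = - \frac{1454}{-39402 + \frac{1}{99} \cdot 361} = - \frac{1454}{-39402 + \frac{361}{99}} = - \frac{1454}{- \frac{3900437}{99}} = \left(-1454\right) \left(- \frac{99}{3900437}\right) = \frac{143946}{3900437}$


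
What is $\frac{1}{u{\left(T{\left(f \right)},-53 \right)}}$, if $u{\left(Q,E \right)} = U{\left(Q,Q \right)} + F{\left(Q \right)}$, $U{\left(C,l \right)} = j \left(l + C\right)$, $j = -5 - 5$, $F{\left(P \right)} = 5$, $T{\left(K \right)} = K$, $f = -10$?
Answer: $\frac{1}{205} \approx 0.0048781$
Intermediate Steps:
$j = -10$
$U{\left(C,l \right)} = - 10 C - 10 l$ ($U{\left(C,l \right)} = - 10 \left(l + C\right) = - 10 \left(C + l\right) = - 10 C - 10 l$)
$u{\left(Q,E \right)} = 5 - 20 Q$ ($u{\left(Q,E \right)} = \left(- 10 Q - 10 Q\right) + 5 = - 20 Q + 5 = 5 - 20 Q$)
$\frac{1}{u{\left(T{\left(f \right)},-53 \right)}} = \frac{1}{5 - -200} = \frac{1}{5 + 200} = \frac{1}{205}$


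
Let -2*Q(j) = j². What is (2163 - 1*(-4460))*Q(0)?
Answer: 0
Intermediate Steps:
Q(j) = -j²/2
(2163 - 1*(-4460))*Q(0) = (2163 - 1*(-4460))*(-½*0²) = (2163 + 4460)*(-½*0) = 6623*0 = 0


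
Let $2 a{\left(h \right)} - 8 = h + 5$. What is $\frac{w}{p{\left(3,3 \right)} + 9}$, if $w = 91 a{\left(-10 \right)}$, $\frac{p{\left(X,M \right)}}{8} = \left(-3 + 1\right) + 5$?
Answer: $\frac{91}{22} \approx 4.1364$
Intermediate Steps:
$a{\left(h \right)} = \frac{13}{2} + \frac{h}{2}$ ($a{\left(h \right)} = 4 + \frac{h + 5}{2} = 4 + \frac{5 + h}{2} = 4 + \left(\frac{5}{2} + \frac{h}{2}\right) = \frac{13}{2} + \frac{h}{2}$)
$p{\left(X,M \right)} = 24$ ($p{\left(X,M \right)} = 8 \left(\left(-3 + 1\right) + 5\right) = 8 \left(-2 + 5\right) = 8 \cdot 3 = 24$)
$w = \frac{273}{2}$ ($w = 91 \left(\frac{13}{2} + \frac{1}{2} \left(-10\right)\right) = 91 \left(\frac{13}{2} - 5\right) = 91 \cdot \frac{3}{2} = \frac{273}{2} \approx 136.5$)
$\frac{w}{p{\left(3,3 \right)} + 9} = \frac{273}{2 \left(24 + 9\right)} = \frac{273}{2 \cdot 33} = \frac{273}{2} \cdot \frac{1}{33} = \frac{91}{22}$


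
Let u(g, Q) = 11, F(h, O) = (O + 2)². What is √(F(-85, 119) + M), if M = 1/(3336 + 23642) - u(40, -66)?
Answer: √10647896667898/26978 ≈ 120.95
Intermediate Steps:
F(h, O) = (2 + O)²
M = -296757/26978 (M = 1/(3336 + 23642) - 1*11 = 1/26978 - 11 = -296757/26978 ≈ -11.000)
√(F(-85, 119) + M) = √((2 + 119)² - 296757/26978) = √(121² - 296757/26978) = √(14641 - 296757/26978) = √(394688141/26978) = √10647896667898/26978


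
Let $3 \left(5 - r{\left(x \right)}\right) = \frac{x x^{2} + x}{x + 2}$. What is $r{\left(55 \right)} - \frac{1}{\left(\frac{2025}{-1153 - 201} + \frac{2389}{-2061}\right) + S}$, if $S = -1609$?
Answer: $- \frac{744668776550201}{769068050067} \approx -968.27$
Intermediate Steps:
$r{\left(x \right)} = 5 - \frac{x + x^{3}}{3 \left(2 + x\right)}$ ($r{\left(x \right)} = 5 - \frac{\left(x x^{2} + x\right) \frac{1}{x + 2}}{3} = 5 - \frac{\left(x^{3} + x\right) \frac{1}{2 + x}}{3} = 5 - \frac{\left(x + x^{3}\right) \frac{1}{2 + x}}{3} = 5 - \frac{\frac{1}{2 + x} \left(x + x^{3}\right)}{3} = 5 - \frac{x + x^{3}}{3 \left(2 + x\right)}$)
$r{\left(55 \right)} - \frac{1}{\left(\frac{2025}{-1153 - 201} + \frac{2389}{-2061}\right) + S} = \frac{30 - 55^{3} + 14 \cdot 55}{3 \left(2 + 55\right)} - \frac{1}{\left(\frac{2025}{-1153 - 201} + \frac{2389}{-2061}\right) - 1609} = \frac{30 - 166375 + 770}{3 \cdot 57} - \frac{1}{\left(\frac{2025}{-1153 - 201} + 2389 \left(- \frac{1}{2061}\right)\right) - 1609} = \frac{1}{3} \cdot \frac{1}{57} \left(30 - 166375 + 770\right) - \frac{1}{\left(\frac{2025}{-1354} - \frac{2389}{2061}\right) - 1609} = \frac{1}{3} \cdot \frac{1}{57} \left(-165575\right) - \frac{1}{\left(2025 \left(- \frac{1}{1354}\right) - \frac{2389}{2061}\right) - 1609} = - \frac{165575}{171} - \frac{1}{\left(- \frac{2025}{1354} - \frac{2389}{2061}\right) - 1609} = - \frac{165575}{171} - \frac{1}{- \frac{7408231}{2790594} - 1609} = - \frac{165575}{171} - \frac{1}{- \frac{4497473977}{2790594}} = - \frac{165575}{171} - - \frac{2790594}{4497473977} = - \frac{165575}{171} + \frac{2790594}{4497473977} = - \frac{744668776550201}{769068050067}$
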